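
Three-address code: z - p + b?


Break into single-operator statements:
t1 = z - p
t2 = t1 + b


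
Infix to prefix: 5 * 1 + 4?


left-to-right (same/higher precedence on left): tree is (+ (* 5 1) 4)
Prefix: + * 5 1 4


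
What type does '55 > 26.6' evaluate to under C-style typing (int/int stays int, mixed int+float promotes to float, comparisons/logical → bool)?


Operand types: int > float
Rule: comparison yields bool
Result type: bool


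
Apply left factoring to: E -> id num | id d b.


Common prefix: 'id'
Factored: E -> id E', E' -> num | d b


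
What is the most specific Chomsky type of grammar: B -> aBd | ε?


Single nonterminal LHS, but a^n d^n is not regular
Classification: Type 2 (Context-Free)


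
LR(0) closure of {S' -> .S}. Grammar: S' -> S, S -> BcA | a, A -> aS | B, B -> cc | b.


Start: S' -> .S
For each item with dot before a nonterminal B, add B -> .γ for every B-production
Closure: [S' -> .S, S -> .BcA, S -> .a, B -> .cc, B -> .b]


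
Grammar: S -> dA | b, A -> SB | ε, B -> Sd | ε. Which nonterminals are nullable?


A nonterminal is nullable iff some alternative derives ε (directly, or every symbol in it is nullable)
Nullable: {A, B}


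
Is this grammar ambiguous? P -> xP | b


right-linear, alternatives start with distinct terminals 'x' vs 'b': unique leftmost derivation
Unambiguous


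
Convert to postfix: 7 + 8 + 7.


Left to right (same or higher precedence on left)
Postfix: 7 8 + 7 +


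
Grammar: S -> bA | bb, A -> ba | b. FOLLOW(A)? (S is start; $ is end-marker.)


$ ∈ FOLLOW(S). For each A -> αBβ: add FIRST(β)\{ε} to FOLLOW(B); if β nullable, add FOLLOW(A).
FOLLOW(A) = {$}


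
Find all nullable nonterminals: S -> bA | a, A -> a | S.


A nonterminal is nullable iff some alternative derives ε (directly, or every symbol in it is nullable)
Nullable: {}


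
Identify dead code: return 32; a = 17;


statement follows a return and is unreachable
Dead: 'a = 17'


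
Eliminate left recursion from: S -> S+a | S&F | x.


Left-recursive alternatives: S+a, S&F; non-recursive: x
Introduce S': S -> xS', S' -> +aS' | &FS' | ε


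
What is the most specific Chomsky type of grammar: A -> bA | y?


Right-linear: every RHS is a terminal or a terminal followed by one nonterminal
Classification: Type 3 (Regular)


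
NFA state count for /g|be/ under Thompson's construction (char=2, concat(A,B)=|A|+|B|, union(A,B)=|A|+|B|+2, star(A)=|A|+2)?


Syntax tree has 3 char leaf(s), 1 union(s), 0 star(s)
chars contribute 3×2 = 6; each union adds +2; each star adds +2
Total: 6 + 2 + 0 = 8 states


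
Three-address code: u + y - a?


Break into single-operator statements:
t1 = u + y
t2 = t1 - a


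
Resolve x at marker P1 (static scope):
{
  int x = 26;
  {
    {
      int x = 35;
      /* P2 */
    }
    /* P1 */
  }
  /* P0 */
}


P1's block does not declare x; resolves to the enclosing declaration at depth 0
x = 26


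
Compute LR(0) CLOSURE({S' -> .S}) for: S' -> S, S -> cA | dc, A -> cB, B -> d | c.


Start: S' -> .S
For each item with dot before a nonterminal B, add B -> .γ for every B-production
Closure: [S' -> .S, S -> .cA, S -> .dc]


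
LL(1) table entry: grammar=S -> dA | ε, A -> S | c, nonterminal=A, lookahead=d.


For [A, d]: 'd' ∈ FIRST(S)
Entry: A -> S


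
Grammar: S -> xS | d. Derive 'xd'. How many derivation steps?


Derivation: S => xS => xd
Steps: 2


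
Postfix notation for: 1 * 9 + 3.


Left to right (same or higher precedence on left)
Postfix: 1 9 * 3 +


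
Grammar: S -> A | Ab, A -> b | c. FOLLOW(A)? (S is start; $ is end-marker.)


$ ∈ FOLLOW(S). For each A -> αBβ: add FIRST(β)\{ε} to FOLLOW(B); if β nullable, add FOLLOW(A).
FOLLOW(A) = {$, b}


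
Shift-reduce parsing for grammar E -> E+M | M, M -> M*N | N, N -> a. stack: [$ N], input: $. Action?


'N' (not preceded by M*) is the handle for M -> N
Action: reduce (M -> N)


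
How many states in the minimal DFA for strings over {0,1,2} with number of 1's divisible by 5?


Track (count of 1) mod 5: states 0..4, accept at 0
Minimal DFA: 5 states


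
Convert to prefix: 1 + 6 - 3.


left-to-right (same/higher precedence on left): tree is (- (+ 1 6) 3)
Prefix: - + 1 6 3


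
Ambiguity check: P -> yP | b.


right-linear, alternatives start with distinct terminals 'y' vs 'b': unique leftmost derivation
Unambiguous


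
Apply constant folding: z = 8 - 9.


8 - 9 = -1 at compile time
Optimized: z = -1


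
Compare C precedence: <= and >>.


'>>' is shift (level 8); '<=' is relational (level 7)
Higher level binds tighter
'>>' has higher precedence than '<='


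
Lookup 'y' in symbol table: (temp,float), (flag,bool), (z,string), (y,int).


Lookup 'y' → type int


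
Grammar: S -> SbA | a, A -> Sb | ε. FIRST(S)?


Per alternative of S: FIRST(SbA) = {a}; FIRST(a) = {a}
FIRST(S) = {a}


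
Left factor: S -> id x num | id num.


Common prefix: 'id'
Factored: S -> id S', S' -> x num | num


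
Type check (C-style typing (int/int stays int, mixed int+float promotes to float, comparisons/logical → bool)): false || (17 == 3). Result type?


Operand types: bool || bool
Rule: logical operators take bool operands and yield bool
Result type: bool


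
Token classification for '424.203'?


Pattern: digits with a decimal point
Type: FLOAT_LITERAL


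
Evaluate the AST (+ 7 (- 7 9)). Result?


Evaluate inner: (- 7 9) = -2
Evaluate root: (+ 7 -2) = 5
Result: 5


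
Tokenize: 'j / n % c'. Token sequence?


Scan left to right, longest-match per lexeme
Tokens: ID(j), OP(/), ID(n), OP(%), ID(c)


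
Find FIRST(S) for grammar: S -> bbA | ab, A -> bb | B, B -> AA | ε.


Per alternative of S: FIRST(bbA) = {b}; FIRST(ab) = {a}
FIRST(S) = {a, b}


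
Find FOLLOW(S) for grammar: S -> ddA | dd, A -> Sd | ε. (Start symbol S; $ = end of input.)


$ ∈ FOLLOW(S). For each A -> αBβ: add FIRST(β)\{ε} to FOLLOW(B); if β nullable, add FOLLOW(A).
FOLLOW(S) = {$, d}


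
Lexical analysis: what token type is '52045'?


Pattern: digits only
Type: INTEGER_LITERAL


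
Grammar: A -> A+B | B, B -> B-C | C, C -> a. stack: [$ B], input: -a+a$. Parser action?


shift '-' to continue B -> B-C
Action: shift


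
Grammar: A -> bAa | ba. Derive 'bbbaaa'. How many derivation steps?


Derivation: A => bAa => bbAaa => bbbaaa
Steps: 3


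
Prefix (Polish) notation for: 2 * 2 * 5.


left-to-right (same/higher precedence on left): tree is (* (* 2 2) 5)
Prefix: * * 2 2 5


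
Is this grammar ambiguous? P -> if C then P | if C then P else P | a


dangling else: 'if C then if C then a else a' parses two ways
Ambiguous


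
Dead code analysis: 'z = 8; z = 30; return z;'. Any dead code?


first assignment to z is overwritten before any read
Dead: 'z = 8'


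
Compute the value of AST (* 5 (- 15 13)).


Evaluate inner: (- 15 13) = 2
Evaluate root: (* 5 2) = 10
Result: 10


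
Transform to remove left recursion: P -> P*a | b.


Left-recursive alternatives: P*a; non-recursive: b
Introduce P': P -> bP', P' -> *aP' | ε


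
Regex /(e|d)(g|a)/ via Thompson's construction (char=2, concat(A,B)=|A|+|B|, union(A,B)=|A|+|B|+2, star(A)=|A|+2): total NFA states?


Syntax tree has 4 char leaf(s), 2 union(s), 0 star(s)
chars contribute 4×2 = 8; each union adds +2; each star adds +2
Total: 8 + 4 + 0 = 12 states


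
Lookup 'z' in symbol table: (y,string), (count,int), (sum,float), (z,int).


Lookup 'z' → type int


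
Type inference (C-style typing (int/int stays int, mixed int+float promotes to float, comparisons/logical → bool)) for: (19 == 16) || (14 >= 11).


Operand types: bool || bool
Rule: logical operators take bool operands and yield bool
Result type: bool


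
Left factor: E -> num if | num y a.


Common prefix: 'num'
Factored: E -> num E', E' -> if | y a


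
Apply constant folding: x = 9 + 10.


9 + 10 = 19 at compile time
Optimized: x = 19


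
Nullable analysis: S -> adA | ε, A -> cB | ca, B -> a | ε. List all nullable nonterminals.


A nonterminal is nullable iff some alternative derives ε (directly, or every symbol in it is nullable)
Nullable: {B, S}


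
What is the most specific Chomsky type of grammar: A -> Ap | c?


Left-linear: every RHS is a terminal or one nonterminal followed by a terminal
Classification: Type 3 (Regular)


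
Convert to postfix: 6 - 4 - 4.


Left to right (same or higher precedence on left)
Postfix: 6 4 - 4 -


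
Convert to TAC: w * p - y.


Break into single-operator statements:
t1 = w * p
t2 = t1 - y


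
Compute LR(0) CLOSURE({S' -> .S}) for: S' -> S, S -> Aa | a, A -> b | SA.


Start: S' -> .S
For each item with dot before a nonterminal B, add B -> .γ for every B-production
Closure: [S' -> .S, S -> .Aa, S -> .a, A -> .b, A -> .SA]


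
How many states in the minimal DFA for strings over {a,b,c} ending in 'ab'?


Track the longest suffix of input matching a prefix of 'ab': 3 classes (prefixes of length 0..2)
Minimal DFA: 3 states


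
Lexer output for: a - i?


Scan left to right, longest-match per lexeme
Tokens: ID(a), OP(-), ID(i)


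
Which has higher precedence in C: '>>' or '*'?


'*' is multiplicative (level 10); '>>' is shift (level 8)
Higher level binds tighter
'*' has higher precedence than '>>'


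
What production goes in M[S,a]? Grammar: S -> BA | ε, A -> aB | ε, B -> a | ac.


For [S, a]: 'a' ∈ FIRST(BA)
Entry: S -> BA


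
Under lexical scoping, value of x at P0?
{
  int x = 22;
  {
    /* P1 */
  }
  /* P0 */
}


x declared in the same block as P0
x = 22


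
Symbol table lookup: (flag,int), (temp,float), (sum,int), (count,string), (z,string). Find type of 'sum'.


Lookup 'sum' → type int


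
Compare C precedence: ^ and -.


'-' is additive (level 9); '^' is bitwise XOR (level 4)
Higher level binds tighter
'-' has higher precedence than '^'


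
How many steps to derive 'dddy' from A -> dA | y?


Derivation: A => dA => ddA => dddA => dddy
Steps: 4


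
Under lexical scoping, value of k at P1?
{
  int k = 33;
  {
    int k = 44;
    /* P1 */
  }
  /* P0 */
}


k declared in the same block as P1
k = 44


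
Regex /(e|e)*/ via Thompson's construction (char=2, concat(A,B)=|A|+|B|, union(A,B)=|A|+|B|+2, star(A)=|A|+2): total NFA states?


Syntax tree has 2 char leaf(s), 1 union(s), 1 star(s)
chars contribute 2×2 = 4; each union adds +2; each star adds +2
Total: 4 + 2 + 2 = 8 states


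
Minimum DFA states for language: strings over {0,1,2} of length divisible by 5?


Track length mod 5: states 0..4, accept at 0
Minimal DFA: 5 states


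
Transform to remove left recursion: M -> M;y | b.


Left-recursive alternatives: M;y; non-recursive: b
Introduce M': M -> bM', M' -> ;yM' | ε


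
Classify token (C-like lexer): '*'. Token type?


Pattern: operator symbol
Type: OPERATOR


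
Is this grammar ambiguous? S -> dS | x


right-linear, alternatives start with distinct terminals 'd' vs 'x': unique leftmost derivation
Unambiguous


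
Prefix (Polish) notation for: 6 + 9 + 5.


left-to-right (same/higher precedence on left): tree is (+ (+ 6 9) 5)
Prefix: + + 6 9 5


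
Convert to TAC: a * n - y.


Break into single-operator statements:
t1 = a * n
t2 = t1 - y


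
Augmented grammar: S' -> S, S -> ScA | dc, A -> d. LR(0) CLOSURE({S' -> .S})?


Start: S' -> .S
For each item with dot before a nonterminal B, add B -> .γ for every B-production
Closure: [S' -> .S, S -> .ScA, S -> .dc]


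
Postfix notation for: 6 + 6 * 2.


* has higher precedence, evaluate 6*2 first
Postfix: 6 6 2 * +


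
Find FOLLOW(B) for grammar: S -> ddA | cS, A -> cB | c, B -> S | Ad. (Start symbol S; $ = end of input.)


$ ∈ FOLLOW(S). For each A -> αBβ: add FIRST(β)\{ε} to FOLLOW(B); if β nullable, add FOLLOW(A).
FOLLOW(B) = {$, d}


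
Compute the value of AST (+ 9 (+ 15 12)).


Evaluate inner: (+ 15 12) = 27
Evaluate root: (+ 9 27) = 36
Result: 36


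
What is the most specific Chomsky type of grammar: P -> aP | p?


Right-linear: every RHS is a terminal or a terminal followed by one nonterminal
Classification: Type 3 (Regular)


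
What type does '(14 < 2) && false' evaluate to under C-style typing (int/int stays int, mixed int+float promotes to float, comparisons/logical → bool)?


Operand types: bool && bool
Rule: logical operators take bool operands and yield bool
Result type: bool


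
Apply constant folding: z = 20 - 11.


20 - 11 = 9 at compile time
Optimized: z = 9


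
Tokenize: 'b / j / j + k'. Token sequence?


Scan left to right, longest-match per lexeme
Tokens: ID(b), OP(/), ID(j), OP(/), ID(j), OP(+), ID(k)


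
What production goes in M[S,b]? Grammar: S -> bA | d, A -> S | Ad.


For [S, b]: 'b' ∈ FIRST(bA)
Entry: S -> bA


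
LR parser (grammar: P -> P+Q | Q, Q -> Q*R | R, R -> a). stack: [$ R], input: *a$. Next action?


'R' (not preceded by Q*) is the handle for Q -> R
Action: reduce (Q -> R)


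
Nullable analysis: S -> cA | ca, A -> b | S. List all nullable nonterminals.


A nonterminal is nullable iff some alternative derives ε (directly, or every symbol in it is nullable)
Nullable: {}


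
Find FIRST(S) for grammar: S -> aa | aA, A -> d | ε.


Per alternative of S: FIRST(aa) = {a}; FIRST(aA) = {a}
FIRST(S) = {a}


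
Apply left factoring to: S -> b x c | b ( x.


Common prefix: 'b'
Factored: S -> b S', S' -> x c | ( x


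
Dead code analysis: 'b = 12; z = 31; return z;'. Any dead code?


b is assigned but never read
Dead: 'b = 12'


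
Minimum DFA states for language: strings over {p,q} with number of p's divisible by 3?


Track (count of p) mod 3: states 0..2, accept at 0
Minimal DFA: 3 states


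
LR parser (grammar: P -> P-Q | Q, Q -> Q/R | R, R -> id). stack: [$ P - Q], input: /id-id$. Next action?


'/' can extend Q; shift to build Q -> Q/R
Action: shift


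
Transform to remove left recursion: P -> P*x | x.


Left-recursive alternatives: P*x; non-recursive: x
Introduce P': P -> xP', P' -> *xP' | ε


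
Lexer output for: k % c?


Scan left to right, longest-match per lexeme
Tokens: ID(k), OP(%), ID(c)


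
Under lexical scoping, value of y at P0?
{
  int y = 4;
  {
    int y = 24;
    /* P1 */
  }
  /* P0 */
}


y declared in the same block as P0
y = 4


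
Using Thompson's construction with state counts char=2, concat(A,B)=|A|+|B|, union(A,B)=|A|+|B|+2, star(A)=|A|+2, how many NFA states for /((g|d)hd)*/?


Syntax tree has 4 char leaf(s), 1 union(s), 1 star(s)
chars contribute 4×2 = 8; each union adds +2; each star adds +2
Total: 8 + 2 + 2 = 12 states


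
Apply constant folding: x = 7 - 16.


7 - 16 = -9 at compile time
Optimized: x = -9


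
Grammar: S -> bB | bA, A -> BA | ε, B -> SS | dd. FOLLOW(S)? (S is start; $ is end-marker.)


$ ∈ FOLLOW(S). For each A -> αBβ: add FIRST(β)\{ε} to FOLLOW(B); if β nullable, add FOLLOW(A).
FOLLOW(S) = {$, b, d}


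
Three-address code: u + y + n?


Break into single-operator statements:
t1 = u + y
t2 = t1 + n


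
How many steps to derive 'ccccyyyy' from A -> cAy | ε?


Derivation: A => cAy => ccAyy => cccAyyy => ccccAyyyy => ccccyyyy
Steps: 5


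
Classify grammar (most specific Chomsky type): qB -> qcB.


LHS has context (more than one symbol) and |LHS| ≤ |RHS|
Classification: Type 1 (Context-Sensitive)


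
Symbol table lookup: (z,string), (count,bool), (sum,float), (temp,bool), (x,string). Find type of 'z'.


Lookup 'z' → type string


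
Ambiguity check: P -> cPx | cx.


balanced c^n…x^n: each string has a unique parse
Unambiguous


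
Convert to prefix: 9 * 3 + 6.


left-to-right (same/higher precedence on left): tree is (+ (* 9 3) 6)
Prefix: + * 9 3 6


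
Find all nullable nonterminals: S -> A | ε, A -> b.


A nonterminal is nullable iff some alternative derives ε (directly, or every symbol in it is nullable)
Nullable: {S}


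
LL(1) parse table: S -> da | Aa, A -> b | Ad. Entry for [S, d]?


For [S, d]: 'd' ∈ FIRST(da)
Entry: S -> da


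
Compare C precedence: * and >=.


'*' is multiplicative (level 10); '>=' is relational (level 7)
Higher level binds tighter
'*' has higher precedence than '>='


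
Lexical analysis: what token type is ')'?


Pattern: delimiter/punctuation
Type: PUNCTUATION


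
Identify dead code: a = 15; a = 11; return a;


first assignment to a is overwritten before any read
Dead: 'a = 15'


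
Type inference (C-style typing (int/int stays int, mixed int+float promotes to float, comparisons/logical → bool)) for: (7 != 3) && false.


Operand types: bool && bool
Rule: logical operators take bool operands and yield bool
Result type: bool


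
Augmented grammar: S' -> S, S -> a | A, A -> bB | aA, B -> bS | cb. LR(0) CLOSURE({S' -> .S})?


Start: S' -> .S
For each item with dot before a nonterminal B, add B -> .γ for every B-production
Closure: [S' -> .S, S -> .a, S -> .A, A -> .bB, A -> .aA]


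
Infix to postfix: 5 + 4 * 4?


* has higher precedence, evaluate 4*4 first
Postfix: 5 4 4 * +


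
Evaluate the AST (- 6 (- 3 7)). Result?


Evaluate inner: (- 3 7) = -4
Evaluate root: (- 6 -4) = 10
Result: 10


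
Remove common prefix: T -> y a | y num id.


Common prefix: 'y'
Factored: T -> y T', T' -> a | num id


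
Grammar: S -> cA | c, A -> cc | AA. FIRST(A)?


Per alternative of A: FIRST(cc) = {c}; FIRST(AA) = {c}
FIRST(A) = {c}


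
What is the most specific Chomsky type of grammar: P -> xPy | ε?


Single nonterminal LHS, but x^n y^n is not regular
Classification: Type 2 (Context-Free)


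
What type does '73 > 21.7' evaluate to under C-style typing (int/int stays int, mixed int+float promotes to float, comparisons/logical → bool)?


Operand types: int > float
Rule: comparison yields bool
Result type: bool


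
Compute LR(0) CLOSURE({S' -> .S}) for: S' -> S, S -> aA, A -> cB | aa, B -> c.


Start: S' -> .S
For each item with dot before a nonterminal B, add B -> .γ for every B-production
Closure: [S' -> .S, S -> .aA]


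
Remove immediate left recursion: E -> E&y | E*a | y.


Left-recursive alternatives: E&y, E*a; non-recursive: y
Introduce E': E -> yE', E' -> &yE' | *aE' | ε


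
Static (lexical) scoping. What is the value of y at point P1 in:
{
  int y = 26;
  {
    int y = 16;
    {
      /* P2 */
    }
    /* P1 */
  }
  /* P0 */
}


y declared in the same block as P1
y = 16


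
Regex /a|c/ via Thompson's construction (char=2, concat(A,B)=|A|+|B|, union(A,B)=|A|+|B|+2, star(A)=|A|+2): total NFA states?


Syntax tree has 2 char leaf(s), 1 union(s), 0 star(s)
chars contribute 2×2 = 4; each union adds +2; each star adds +2
Total: 4 + 2 + 0 = 6 states


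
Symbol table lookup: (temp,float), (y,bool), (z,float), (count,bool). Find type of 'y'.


Lookup 'y' → type bool


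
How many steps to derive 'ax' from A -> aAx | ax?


Derivation: A => ax
Steps: 1


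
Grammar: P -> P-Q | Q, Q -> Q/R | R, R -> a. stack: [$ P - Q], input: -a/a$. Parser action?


handle 'P-Q' on top; lookahead ∈ FOLLOW(P) = {-, $}
Action: reduce (P -> P-Q)


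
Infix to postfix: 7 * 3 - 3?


Left to right (same or higher precedence on left)
Postfix: 7 3 * 3 -


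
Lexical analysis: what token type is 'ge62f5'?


Pattern: letter/underscore followed by alphanumerics, not a keyword
Type: IDENTIFIER


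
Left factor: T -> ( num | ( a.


Common prefix: '('
Factored: T -> ( T', T' -> num | a


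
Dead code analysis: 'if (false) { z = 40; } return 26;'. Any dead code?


condition is constant false, so the whole block is unreachable
Dead: 'if (false) { z = 40; }'


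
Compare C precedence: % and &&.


'%' is multiplicative (level 10); '&&' is logical AND (level 2)
Higher level binds tighter
'%' has higher precedence than '&&'


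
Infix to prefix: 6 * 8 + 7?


left-to-right (same/higher precedence on left): tree is (+ (* 6 8) 7)
Prefix: + * 6 8 7


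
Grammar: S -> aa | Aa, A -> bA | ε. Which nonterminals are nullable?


A nonterminal is nullable iff some alternative derives ε (directly, or every symbol in it is nullable)
Nullable: {A}


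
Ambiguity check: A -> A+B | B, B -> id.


precedence layered via separate nonterminal B: deterministic
Unambiguous


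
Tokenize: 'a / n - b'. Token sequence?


Scan left to right, longest-match per lexeme
Tokens: ID(a), OP(/), ID(n), OP(-), ID(b)


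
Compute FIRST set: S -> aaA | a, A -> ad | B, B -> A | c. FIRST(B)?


Per alternative of B: FIRST(A) = {a, c}; FIRST(c) = {c}
FIRST(B) = {a, c}


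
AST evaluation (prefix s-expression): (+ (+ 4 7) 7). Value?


Evaluate inner: (+ 4 7) = 11
Evaluate root: (+ 11 7) = 18
Result: 18


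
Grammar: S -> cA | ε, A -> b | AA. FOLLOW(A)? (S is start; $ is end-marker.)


$ ∈ FOLLOW(S). For each A -> αBβ: add FIRST(β)\{ε} to FOLLOW(B); if β nullable, add FOLLOW(A).
FOLLOW(A) = {$, b}


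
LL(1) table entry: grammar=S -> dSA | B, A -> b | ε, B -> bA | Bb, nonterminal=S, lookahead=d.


For [S, d]: 'd' ∈ FIRST(dSA)
Entry: S -> dSA


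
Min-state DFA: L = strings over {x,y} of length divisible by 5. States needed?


Track length mod 5: states 0..4, accept at 0
Minimal DFA: 5 states


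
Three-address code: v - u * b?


Break into single-operator statements:
t1 = u * b
t2 = v - t1


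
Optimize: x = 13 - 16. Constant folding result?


13 - 16 = -3 at compile time
Optimized: x = -3


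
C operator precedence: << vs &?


'<<' is shift (level 8); '&' is bitwise AND (level 5)
Higher level binds tighter
'<<' has higher precedence than '&'


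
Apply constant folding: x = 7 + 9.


7 + 9 = 16 at compile time
Optimized: x = 16


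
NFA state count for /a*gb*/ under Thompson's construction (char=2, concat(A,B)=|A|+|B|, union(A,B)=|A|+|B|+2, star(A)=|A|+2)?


Syntax tree has 3 char leaf(s), 0 union(s), 2 star(s)
chars contribute 3×2 = 6; each union adds +2; each star adds +2
Total: 6 + 0 + 4 = 10 states


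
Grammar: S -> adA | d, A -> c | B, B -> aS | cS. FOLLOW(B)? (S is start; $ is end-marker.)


$ ∈ FOLLOW(S). For each A -> αBβ: add FIRST(β)\{ε} to FOLLOW(B); if β nullable, add FOLLOW(A).
FOLLOW(B) = {$}


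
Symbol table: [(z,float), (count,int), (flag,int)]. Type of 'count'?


Lookup 'count' → type int


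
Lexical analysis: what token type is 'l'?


Pattern: letter/underscore followed by alphanumerics, not a keyword
Type: IDENTIFIER


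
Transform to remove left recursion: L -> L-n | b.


Left-recursive alternatives: L-n; non-recursive: b
Introduce L': L -> bL', L' -> -nL' | ε


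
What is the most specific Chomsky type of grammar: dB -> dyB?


LHS has context (more than one symbol) and |LHS| ≤ |RHS|
Classification: Type 1 (Context-Sensitive)


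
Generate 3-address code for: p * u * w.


Break into single-operator statements:
t1 = p * u
t2 = t1 * w


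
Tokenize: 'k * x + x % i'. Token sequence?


Scan left to right, longest-match per lexeme
Tokens: ID(k), OP(*), ID(x), OP(+), ID(x), OP(%), ID(i)


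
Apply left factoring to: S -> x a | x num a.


Common prefix: 'x'
Factored: S -> x S', S' -> a | num a


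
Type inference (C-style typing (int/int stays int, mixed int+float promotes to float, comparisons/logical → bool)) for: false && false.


Operand types: bool && bool
Rule: logical operators take bool operands and yield bool
Result type: bool


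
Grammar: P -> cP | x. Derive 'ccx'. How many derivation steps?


Derivation: P => cP => ccP => ccx
Steps: 3


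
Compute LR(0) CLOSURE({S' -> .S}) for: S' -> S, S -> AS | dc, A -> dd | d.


Start: S' -> .S
For each item with dot before a nonterminal B, add B -> .γ for every B-production
Closure: [S' -> .S, S -> .AS, S -> .dc, A -> .dd, A -> .d]


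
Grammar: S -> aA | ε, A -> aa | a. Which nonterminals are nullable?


A nonterminal is nullable iff some alternative derives ε (directly, or every symbol in it is nullable)
Nullable: {S}


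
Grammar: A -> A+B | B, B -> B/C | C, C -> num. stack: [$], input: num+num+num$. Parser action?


no handle on stack; shift 'num'
Action: shift


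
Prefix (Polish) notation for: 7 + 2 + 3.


left-to-right (same/higher precedence on left): tree is (+ (+ 7 2) 3)
Prefix: + + 7 2 3


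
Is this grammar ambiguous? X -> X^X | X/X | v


'v^v/v' has two parse trees (no precedence encoded between ^ and /)
Ambiguous


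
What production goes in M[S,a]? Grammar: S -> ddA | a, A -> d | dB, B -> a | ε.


For [S, a]: 'a' ∈ FIRST(a)
Entry: S -> a


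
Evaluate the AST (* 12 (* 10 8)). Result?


Evaluate inner: (* 10 8) = 80
Evaluate root: (* 12 80) = 960
Result: 960


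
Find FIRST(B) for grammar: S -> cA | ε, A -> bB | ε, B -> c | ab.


Per alternative of B: FIRST(c) = {c}; FIRST(ab) = {a}
FIRST(B) = {a, c}


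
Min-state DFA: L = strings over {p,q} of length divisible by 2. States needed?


Track length mod 2: states 0..1, accept at 0
Minimal DFA: 2 states


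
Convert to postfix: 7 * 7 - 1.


Left to right (same or higher precedence on left)
Postfix: 7 7 * 1 -


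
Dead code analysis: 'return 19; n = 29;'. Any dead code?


statement follows a return and is unreachable
Dead: 'n = 29'


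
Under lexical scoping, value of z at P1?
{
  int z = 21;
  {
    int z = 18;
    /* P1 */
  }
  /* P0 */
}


z declared in the same block as P1
z = 18


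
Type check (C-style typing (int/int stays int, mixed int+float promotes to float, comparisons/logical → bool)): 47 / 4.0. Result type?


Operand types: int / float
Rule: mixed int/float promotes to float; int/int stays int
Result type: float


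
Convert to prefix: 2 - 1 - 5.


left-to-right (same/higher precedence on left): tree is (- (- 2 1) 5)
Prefix: - - 2 1 5


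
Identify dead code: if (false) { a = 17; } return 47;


condition is constant false, so the whole block is unreachable
Dead: 'if (false) { a = 17; }'


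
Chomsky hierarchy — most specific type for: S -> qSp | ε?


Single nonterminal LHS, but q^n p^n is not regular
Classification: Type 2 (Context-Free)


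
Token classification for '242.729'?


Pattern: digits with a decimal point
Type: FLOAT_LITERAL


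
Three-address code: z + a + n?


Break into single-operator statements:
t1 = z + a
t2 = t1 + n


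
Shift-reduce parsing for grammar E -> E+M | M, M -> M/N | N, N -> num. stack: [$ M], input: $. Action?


lookahead ∉ {/} so M won't extend; reduce E -> M
Action: reduce (E -> M)


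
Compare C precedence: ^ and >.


'>' is relational (level 7); '^' is bitwise XOR (level 4)
Higher level binds tighter
'>' has higher precedence than '^'


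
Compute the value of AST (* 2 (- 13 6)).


Evaluate inner: (- 13 6) = 7
Evaluate root: (* 2 7) = 14
Result: 14


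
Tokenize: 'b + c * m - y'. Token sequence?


Scan left to right, longest-match per lexeme
Tokens: ID(b), OP(+), ID(c), OP(*), ID(m), OP(-), ID(y)


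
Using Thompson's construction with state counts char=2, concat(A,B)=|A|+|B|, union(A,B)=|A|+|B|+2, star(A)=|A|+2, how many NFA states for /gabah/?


Syntax tree has 5 char leaf(s), 0 union(s), 0 star(s)
chars contribute 5×2 = 10; each union adds +2; each star adds +2
Total: 10 + 0 + 0 = 10 states


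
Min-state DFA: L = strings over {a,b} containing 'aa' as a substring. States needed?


KMP-style automaton: 2 progress states + 1 absorbing accept = 3
Minimal DFA: 3 states


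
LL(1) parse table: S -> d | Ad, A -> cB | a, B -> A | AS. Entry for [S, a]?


For [S, a]: 'a' ∈ FIRST(Ad)
Entry: S -> Ad


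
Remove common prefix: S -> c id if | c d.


Common prefix: 'c'
Factored: S -> c S', S' -> id if | d


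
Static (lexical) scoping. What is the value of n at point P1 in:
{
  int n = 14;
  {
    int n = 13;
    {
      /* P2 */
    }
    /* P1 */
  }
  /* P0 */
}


n declared in the same block as P1
n = 13


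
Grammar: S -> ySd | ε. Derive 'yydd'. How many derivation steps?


Derivation: S => ySd => yySdd => yydd
Steps: 3


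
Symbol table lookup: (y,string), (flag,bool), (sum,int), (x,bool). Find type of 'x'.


Lookup 'x' → type bool


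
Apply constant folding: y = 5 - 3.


5 - 3 = 2 at compile time
Optimized: y = 2


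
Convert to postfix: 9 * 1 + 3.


Left to right (same or higher precedence on left)
Postfix: 9 1 * 3 +


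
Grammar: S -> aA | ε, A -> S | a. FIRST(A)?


Per alternative of A: FIRST(S) = {a, ε}; FIRST(a) = {a}
FIRST(A) = {a, ε}


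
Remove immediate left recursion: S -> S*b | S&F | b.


Left-recursive alternatives: S*b, S&F; non-recursive: b
Introduce S': S -> bS', S' -> *bS' | &FS' | ε


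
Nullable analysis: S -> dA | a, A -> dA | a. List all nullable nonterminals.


A nonterminal is nullable iff some alternative derives ε (directly, or every symbol in it is nullable)
Nullable: {}


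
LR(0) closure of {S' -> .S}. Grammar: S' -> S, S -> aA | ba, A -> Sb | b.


Start: S' -> .S
For each item with dot before a nonterminal B, add B -> .γ for every B-production
Closure: [S' -> .S, S -> .aA, S -> .ba]


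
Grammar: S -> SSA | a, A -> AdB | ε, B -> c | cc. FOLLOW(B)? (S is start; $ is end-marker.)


$ ∈ FOLLOW(S). For each A -> αBβ: add FIRST(β)\{ε} to FOLLOW(B); if β nullable, add FOLLOW(A).
FOLLOW(B) = {$, a, d}


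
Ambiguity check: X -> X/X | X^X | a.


'a/a^a' has two parse trees (no precedence encoded between / and ^)
Ambiguous


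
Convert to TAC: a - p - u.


Break into single-operator statements:
t1 = a - p
t2 = t1 - u


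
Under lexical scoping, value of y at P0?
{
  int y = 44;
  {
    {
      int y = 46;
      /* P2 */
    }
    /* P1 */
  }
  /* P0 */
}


y declared in the same block as P0
y = 44


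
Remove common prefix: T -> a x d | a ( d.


Common prefix: 'a'
Factored: T -> a T', T' -> x d | ( d


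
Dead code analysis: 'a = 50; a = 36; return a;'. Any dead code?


first assignment to a is overwritten before any read
Dead: 'a = 50'


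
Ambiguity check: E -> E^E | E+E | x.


'x^x+x' has two parse trees (no precedence encoded between ^ and +)
Ambiguous


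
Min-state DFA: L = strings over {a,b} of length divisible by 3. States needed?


Track length mod 3: states 0..2, accept at 0
Minimal DFA: 3 states


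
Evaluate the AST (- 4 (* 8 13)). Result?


Evaluate inner: (* 8 13) = 104
Evaluate root: (- 4 104) = -100
Result: -100


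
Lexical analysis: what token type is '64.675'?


Pattern: digits with a decimal point
Type: FLOAT_LITERAL


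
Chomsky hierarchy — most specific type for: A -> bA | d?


Right-linear: every RHS is a terminal or a terminal followed by one nonterminal
Classification: Type 3 (Regular)


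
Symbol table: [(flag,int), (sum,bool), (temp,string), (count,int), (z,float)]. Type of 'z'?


Lookup 'z' → type float


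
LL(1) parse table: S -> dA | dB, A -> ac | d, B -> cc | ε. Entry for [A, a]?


For [A, a]: 'a' ∈ FIRST(ac)
Entry: A -> ac


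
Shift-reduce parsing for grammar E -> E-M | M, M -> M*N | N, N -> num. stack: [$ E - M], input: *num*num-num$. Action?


'*' can extend M; shift to build M -> M*N
Action: shift


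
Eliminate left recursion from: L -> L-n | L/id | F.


Left-recursive alternatives: L-n, L/id; non-recursive: F
Introduce L': L -> FL', L' -> -nL' | /idL' | ε


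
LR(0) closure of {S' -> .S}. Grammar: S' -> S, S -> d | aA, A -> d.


Start: S' -> .S
For each item with dot before a nonterminal B, add B -> .γ for every B-production
Closure: [S' -> .S, S -> .d, S -> .aA]


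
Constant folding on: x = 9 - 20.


9 - 20 = -11 at compile time
Optimized: x = -11


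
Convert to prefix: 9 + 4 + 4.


left-to-right (same/higher precedence on left): tree is (+ (+ 9 4) 4)
Prefix: + + 9 4 4


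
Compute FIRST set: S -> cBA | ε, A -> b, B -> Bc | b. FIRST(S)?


Per alternative of S: FIRST(cBA) = {c}; FIRST(ε) = {ε}
FIRST(S) = {c, ε}


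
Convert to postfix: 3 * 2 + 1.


Left to right (same or higher precedence on left)
Postfix: 3 2 * 1 +


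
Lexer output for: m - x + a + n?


Scan left to right, longest-match per lexeme
Tokens: ID(m), OP(-), ID(x), OP(+), ID(a), OP(+), ID(n)


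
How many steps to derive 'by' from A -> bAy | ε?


Derivation: A => bAy => by
Steps: 2


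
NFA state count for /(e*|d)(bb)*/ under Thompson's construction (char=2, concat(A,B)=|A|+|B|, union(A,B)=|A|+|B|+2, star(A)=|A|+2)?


Syntax tree has 4 char leaf(s), 1 union(s), 2 star(s)
chars contribute 4×2 = 8; each union adds +2; each star adds +2
Total: 8 + 2 + 4 = 14 states


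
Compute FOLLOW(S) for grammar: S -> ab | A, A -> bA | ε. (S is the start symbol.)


$ ∈ FOLLOW(S). For each A -> αBβ: add FIRST(β)\{ε} to FOLLOW(B); if β nullable, add FOLLOW(A).
FOLLOW(S) = {$}


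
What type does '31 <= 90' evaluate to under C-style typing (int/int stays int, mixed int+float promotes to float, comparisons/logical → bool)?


Operand types: int <= int
Rule: comparison yields bool
Result type: bool


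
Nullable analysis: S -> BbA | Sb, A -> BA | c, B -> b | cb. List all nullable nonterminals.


A nonterminal is nullable iff some alternative derives ε (directly, or every symbol in it is nullable)
Nullable: {}


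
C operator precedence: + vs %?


'%' is multiplicative (level 10); '+' is additive (level 9)
Higher level binds tighter
'%' has higher precedence than '+'


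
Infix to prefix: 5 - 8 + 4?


left-to-right (same/higher precedence on left): tree is (+ (- 5 8) 4)
Prefix: + - 5 8 4


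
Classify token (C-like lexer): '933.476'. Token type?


Pattern: digits with a decimal point
Type: FLOAT_LITERAL


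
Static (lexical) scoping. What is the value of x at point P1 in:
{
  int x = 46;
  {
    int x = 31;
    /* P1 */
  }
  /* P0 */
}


x declared in the same block as P1
x = 31


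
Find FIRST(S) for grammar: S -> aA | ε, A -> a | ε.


Per alternative of S: FIRST(aA) = {a}; FIRST(ε) = {ε}
FIRST(S) = {a, ε}


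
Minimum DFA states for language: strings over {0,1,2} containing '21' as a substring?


KMP-style automaton: 2 progress states + 1 absorbing accept = 3
Minimal DFA: 3 states


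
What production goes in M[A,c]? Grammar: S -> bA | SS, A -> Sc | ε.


For [A, c]: ε is nullable and 'c' ∈ FOLLOW(A)
Entry: A -> ε


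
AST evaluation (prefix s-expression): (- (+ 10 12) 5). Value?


Evaluate inner: (+ 10 12) = 22
Evaluate root: (- 22 5) = 17
Result: 17


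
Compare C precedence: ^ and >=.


'>=' is relational (level 7); '^' is bitwise XOR (level 4)
Higher level binds tighter
'>=' has higher precedence than '^'


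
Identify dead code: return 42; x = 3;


statement follows a return and is unreachable
Dead: 'x = 3'


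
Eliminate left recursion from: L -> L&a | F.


Left-recursive alternatives: L&a; non-recursive: F
Introduce L': L -> FL', L' -> &aL' | ε


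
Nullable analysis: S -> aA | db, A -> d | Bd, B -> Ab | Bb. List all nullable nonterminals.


A nonterminal is nullable iff some alternative derives ε (directly, or every symbol in it is nullable)
Nullable: {}


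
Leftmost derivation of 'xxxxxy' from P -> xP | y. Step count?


Derivation: P => xP => xxP => xxxP => xxxxP => xxxxxP => xxxxxy
Steps: 6


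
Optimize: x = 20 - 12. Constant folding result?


20 - 12 = 8 at compile time
Optimized: x = 8


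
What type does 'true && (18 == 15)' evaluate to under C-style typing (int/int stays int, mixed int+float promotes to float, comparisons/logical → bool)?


Operand types: bool && bool
Rule: logical operators take bool operands and yield bool
Result type: bool


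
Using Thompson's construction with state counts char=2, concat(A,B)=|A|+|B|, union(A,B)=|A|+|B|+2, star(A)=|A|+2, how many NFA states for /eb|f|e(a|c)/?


Syntax tree has 6 char leaf(s), 3 union(s), 0 star(s)
chars contribute 6×2 = 12; each union adds +2; each star adds +2
Total: 12 + 6 + 0 = 18 states


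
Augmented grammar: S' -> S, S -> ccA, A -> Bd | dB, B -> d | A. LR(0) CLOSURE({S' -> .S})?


Start: S' -> .S
For each item with dot before a nonterminal B, add B -> .γ for every B-production
Closure: [S' -> .S, S -> .ccA]


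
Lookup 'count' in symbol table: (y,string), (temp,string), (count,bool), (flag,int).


Lookup 'count' → type bool


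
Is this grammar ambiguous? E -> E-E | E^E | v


'v-v^v' has two parse trees (no precedence encoded between - and ^)
Ambiguous


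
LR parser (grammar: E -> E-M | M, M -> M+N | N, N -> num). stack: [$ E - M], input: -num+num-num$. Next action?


handle 'E-M' on top; lookahead ∈ FOLLOW(E) = {-, $}
Action: reduce (E -> E-M)


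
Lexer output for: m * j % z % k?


Scan left to right, longest-match per lexeme
Tokens: ID(m), OP(*), ID(j), OP(%), ID(z), OP(%), ID(k)


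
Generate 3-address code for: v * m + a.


Break into single-operator statements:
t1 = v * m
t2 = t1 + a


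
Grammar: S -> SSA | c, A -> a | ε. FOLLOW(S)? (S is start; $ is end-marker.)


$ ∈ FOLLOW(S). For each A -> αBβ: add FIRST(β)\{ε} to FOLLOW(B); if β nullable, add FOLLOW(A).
FOLLOW(S) = {$, a, c}


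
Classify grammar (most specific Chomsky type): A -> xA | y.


Right-linear: every RHS is a terminal or a terminal followed by one nonterminal
Classification: Type 3 (Regular)


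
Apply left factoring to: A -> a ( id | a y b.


Common prefix: 'a'
Factored: A -> a A', A' -> ( id | y b


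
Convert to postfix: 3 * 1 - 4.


Left to right (same or higher precedence on left)
Postfix: 3 1 * 4 -


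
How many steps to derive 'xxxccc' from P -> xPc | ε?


Derivation: P => xPc => xxPcc => xxxPccc => xxxccc
Steps: 4


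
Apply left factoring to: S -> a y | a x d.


Common prefix: 'a'
Factored: S -> a S', S' -> y | x d


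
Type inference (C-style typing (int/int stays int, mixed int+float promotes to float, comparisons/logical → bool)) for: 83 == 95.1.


Operand types: int == float
Rule: comparison yields bool
Result type: bool


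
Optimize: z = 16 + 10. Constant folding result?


16 + 10 = 26 at compile time
Optimized: z = 26


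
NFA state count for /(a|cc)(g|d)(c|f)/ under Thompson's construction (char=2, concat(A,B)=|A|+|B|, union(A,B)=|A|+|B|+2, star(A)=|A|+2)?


Syntax tree has 7 char leaf(s), 3 union(s), 0 star(s)
chars contribute 7×2 = 14; each union adds +2; each star adds +2
Total: 14 + 6 + 0 = 20 states


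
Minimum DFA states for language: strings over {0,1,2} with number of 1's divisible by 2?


Track (count of 1) mod 2: states 0..1, accept at 0
Minimal DFA: 2 states


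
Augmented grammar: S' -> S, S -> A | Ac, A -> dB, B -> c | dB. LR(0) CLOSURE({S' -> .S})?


Start: S' -> .S
For each item with dot before a nonterminal B, add B -> .γ for every B-production
Closure: [S' -> .S, S -> .A, S -> .Ac, A -> .dB]


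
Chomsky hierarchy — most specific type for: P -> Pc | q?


Left-linear: every RHS is a terminal or one nonterminal followed by a terminal
Classification: Type 3 (Regular)
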